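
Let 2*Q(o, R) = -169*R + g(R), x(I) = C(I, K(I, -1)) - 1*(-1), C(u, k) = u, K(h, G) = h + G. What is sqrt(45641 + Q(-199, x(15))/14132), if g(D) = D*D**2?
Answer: sqrt(569695638791)/3533 ≈ 213.64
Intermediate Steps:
K(h, G) = G + h
g(D) = D**3
x(I) = 1 + I (x(I) = I - 1*(-1) = I + 1 = 1 + I)
Q(o, R) = R**3/2 - 169*R/2 (Q(o, R) = (-169*R + R**3)/2 = (R**3 - 169*R)/2 = R**3/2 - 169*R/2)
sqrt(45641 + Q(-199, x(15))/14132) = sqrt(45641 + ((1 + 15)*(-169 + (1 + 15)**2)/2)/14132) = sqrt(45641 + ((1/2)*16*(-169 + 16**2))*(1/14132)) = sqrt(45641 + ((1/2)*16*(-169 + 256))*(1/14132)) = sqrt(45641 + ((1/2)*16*87)*(1/14132)) = sqrt(45641 + 696*(1/14132)) = sqrt(45641 + 174/3533) = sqrt(161249827/3533) = sqrt(569695638791)/3533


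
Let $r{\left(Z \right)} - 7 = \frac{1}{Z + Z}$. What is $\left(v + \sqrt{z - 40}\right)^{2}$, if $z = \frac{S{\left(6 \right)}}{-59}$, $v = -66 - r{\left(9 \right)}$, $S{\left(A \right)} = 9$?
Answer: $\frac{101256719}{19116} - \frac{1315 i \sqrt{139771}}{531} \approx 5297.0 - 925.85 i$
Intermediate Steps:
$r{\left(Z \right)} = 7 + \frac{1}{2 Z}$ ($r{\left(Z \right)} = 7 + \frac{1}{Z + Z} = 7 + \frac{1}{2 Z}$)
$v = - \frac{1315}{18}$ ($v = -66 - \left(7 + \frac{1}{2 \cdot 9}\right) = -66 - \left(7 + \frac{1}{2} \cdot \frac{1}{9}\right) = -66 - \left(7 + \frac{1}{18}\right) = -66 - \frac{127}{18} = - \frac{1315}{18} \approx -73.056$)
$z = - \frac{9}{59}$ ($z = \frac{9}{-59} = 9 \left(- \frac{1}{59}\right) = - \frac{9}{59} \approx -0.15254$)
$\left(v + \sqrt{z - 40}\right)^{2} = \left(- \frac{1315}{18} + \sqrt{- \frac{9}{59} - 40}\right)^{2} = \left(- \frac{1315}{18} + \sqrt{- \frac{2369}{59}}\right)^{2} = \left(- \frac{1315}{18} + \frac{i \sqrt{139771}}{59}\right)^{2}$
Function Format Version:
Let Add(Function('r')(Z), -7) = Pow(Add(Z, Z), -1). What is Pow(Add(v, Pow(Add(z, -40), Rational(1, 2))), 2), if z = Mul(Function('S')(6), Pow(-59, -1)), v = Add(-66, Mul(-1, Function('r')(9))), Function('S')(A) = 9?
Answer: Add(Rational(101256719, 19116), Mul(Rational(-1315, 531), I, Pow(139771, Rational(1, 2)))) ≈ Add(5297.0, Mul(-925.85, I))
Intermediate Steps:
Function('r')(Z) = Add(7, Mul(Rational(1, 2), Pow(Z, -1))) (Function('r')(Z) = Add(7, Pow(Add(Z, Z), -1)) = Add(7, Pow(Mul(2, Z), -1)) = Add(7, Mul(Rational(1, 2), Pow(Z, -1))))
v = Rational(-1315, 18) (v = Add(-66, Mul(-1, Add(7, Mul(Rational(1, 2), Pow(9, -1))))) = Add(-66, Mul(-1, Add(7, Mul(Rational(1, 2), Rational(1, 9))))) = Add(-66, Mul(-1, Add(7, Rational(1, 18)))) = Add(-66, Mul(-1, Rational(127, 18))) = Add(-66, Rational(-127, 18)) = Rational(-1315, 18) ≈ -73.056)
z = Rational(-9, 59) (z = Mul(9, Pow(-59, -1)) = Mul(9, Rational(-1, 59)) = Rational(-9, 59) ≈ -0.15254)
Pow(Add(v, Pow(Add(z, -40), Rational(1, 2))), 2) = Pow(Add(Rational(-1315, 18), Pow(Add(Rational(-9, 59), -40), Rational(1, 2))), 2) = Pow(Add(Rational(-1315, 18), Pow(Rational(-2369, 59), Rational(1, 2))), 2) = Pow(Add(Rational(-1315, 18), Mul(Rational(1, 59), I, Pow(139771, Rational(1, 2)))), 2)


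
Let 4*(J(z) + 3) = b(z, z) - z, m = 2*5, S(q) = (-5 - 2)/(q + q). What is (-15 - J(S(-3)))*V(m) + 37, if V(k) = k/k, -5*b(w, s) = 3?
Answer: 3053/120 ≈ 25.442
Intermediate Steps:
S(q) = -7/(2*q) (S(q) = -7*1/(2*q) = -7/(2*q))
b(w, s) = -3/5 (b(w, s) = -1/5*3 = -3/5)
m = 10
J(z) = -63/20 - z/4 (J(z) = -3 + (-3/5 - z)/4 = -3 + (-3/20 - z/4) = -63/20 - z/4)
V(k) = 1
(-15 - J(S(-3)))*V(m) + 37 = (-15 - (-63/20 - (-7)/(8*(-3))))*1 + 37 = (-15 - (-63/20 - (-7)*(-1)/(8*3)))*1 + 37 = (-15 - (-63/20 - 1/4*7/6))*1 + 37 = (-15 - (-63/20 - 7/24))*1 + 37 = (-15 - 1*(-413/120))*1 + 37 = (-15 + 413/120)*1 + 37 = -1387/120*1 + 37 = -1387/120 + 37 = 3053/120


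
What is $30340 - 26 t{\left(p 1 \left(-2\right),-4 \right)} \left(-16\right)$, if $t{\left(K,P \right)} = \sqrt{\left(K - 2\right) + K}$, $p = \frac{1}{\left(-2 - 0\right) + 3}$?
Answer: $30340 + 416 i \sqrt{6} \approx 30340.0 + 1019.0 i$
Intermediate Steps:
$p = 1$ ($p = \frac{1}{\left(-2 + 0\right) + 3} = \frac{1}{-2 + 3} = 1^{-1} = 1$)
$t{\left(K,P \right)} = \sqrt{-2 + 2 K}$ ($t{\left(K,P \right)} = \sqrt{\left(-2 + K\right) + K} = \sqrt{-2 + 2 K}$)
$30340 - 26 t{\left(p 1 \left(-2\right),-4 \right)} \left(-16\right) = 30340 - 26 \sqrt{-2 + 2 \cdot 1 \cdot 1 \left(-2\right)} \left(-16\right) = 30340 - 26 \sqrt{-2 + 2 \cdot 1 \left(-2\right)} \left(-16\right) = 30340 - 26 \sqrt{-2 + 2 \left(-2\right)} \left(-16\right) = 30340 - 26 \sqrt{-2 - 4} \left(-16\right) = 30340 - 26 \sqrt{-6} \left(-16\right) = 30340 - 26 i \sqrt{6} \left(-16\right) = 30340 - - 416 i \sqrt{6} = 30340 + 416 i \sqrt{6}$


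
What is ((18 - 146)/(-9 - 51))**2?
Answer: 1024/225 ≈ 4.5511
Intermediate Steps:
((18 - 146)/(-9 - 51))**2 = (-128/(-60))**2 = (-128*(-1/60))**2 = (32/15)**2 = 1024/225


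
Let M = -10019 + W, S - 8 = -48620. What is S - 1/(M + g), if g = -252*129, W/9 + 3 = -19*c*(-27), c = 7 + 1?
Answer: -273102215/5618 ≈ -48612.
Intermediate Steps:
c = 8
S = -48612 (S = 8 - 48620 = -48612)
W = 36909 (W = -27 + 9*(-19*8*(-27)) = -27 + 9*(-152*(-27)) = -27 + 9*4104 = -27 + 36936 = 36909)
g = -32508
M = 26890 (M = -10019 + 36909 = 26890)
S - 1/(M + g) = -48612 - 1/(26890 - 32508) = -48612 - 1/(-5618) = -48612 - 1*(-1/5618) = -48612 + 1/5618 = -273102215/5618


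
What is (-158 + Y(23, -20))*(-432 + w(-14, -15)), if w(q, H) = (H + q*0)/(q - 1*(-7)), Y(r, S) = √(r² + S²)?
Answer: 475422/7 - 3009*√929/7 ≈ 54816.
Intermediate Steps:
Y(r, S) = √(S² + r²)
w(q, H) = H/(7 + q) (w(q, H) = (H + 0)/(q + 7) = H/(7 + q))
(-158 + Y(23, -20))*(-432 + w(-14, -15)) = (-158 + √((-20)² + 23²))*(-432 - 15/(7 - 14)) = (-158 + √(400 + 529))*(-432 - 15/(-7)) = (-158 + √929)*(-432 - 15*(-⅐)) = (-158 + √929)*(-432 + 15/7) = (-158 + √929)*(-3009/7) = 475422/7 - 3009*√929/7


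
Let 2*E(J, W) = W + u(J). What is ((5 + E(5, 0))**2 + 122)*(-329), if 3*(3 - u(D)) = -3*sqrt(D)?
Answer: -108899/2 - 4277*sqrt(5)/2 ≈ -59231.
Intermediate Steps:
u(D) = 3 + sqrt(D) (u(D) = 3 - (-1)*sqrt(D) = 3 + sqrt(D))
E(J, W) = 3/2 + W/2 + sqrt(J)/2 (E(J, W) = (W + (3 + sqrt(J)))/2 = (3 + W + sqrt(J))/2 = 3/2 + W/2 + sqrt(J)/2)
((5 + E(5, 0))**2 + 122)*(-329) = ((5 + (3/2 + (1/2)*0 + sqrt(5)/2))**2 + 122)*(-329) = ((5 + (3/2 + 0 + sqrt(5)/2))**2 + 122)*(-329) = ((5 + (3/2 + sqrt(5)/2))**2 + 122)*(-329) = ((13/2 + sqrt(5)/2)**2 + 122)*(-329) = (122 + (13/2 + sqrt(5)/2)**2)*(-329) = -40138 - 329*(13/2 + sqrt(5)/2)**2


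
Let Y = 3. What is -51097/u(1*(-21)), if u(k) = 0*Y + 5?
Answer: -51097/5 ≈ -10219.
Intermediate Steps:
u(k) = 5 (u(k) = 0*3 + 5 = 0 + 5 = 5)
-51097/u(1*(-21)) = -51097/5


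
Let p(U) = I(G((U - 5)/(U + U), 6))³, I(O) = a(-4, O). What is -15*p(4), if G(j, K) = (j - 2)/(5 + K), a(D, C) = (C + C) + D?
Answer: 107835855/85184 ≈ 1265.9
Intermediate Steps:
a(D, C) = D + 2*C (a(D, C) = 2*C + D = D + 2*C)
G(j, K) = (-2 + j)/(5 + K)
I(O) = -4 + 2*O
p(U) = (-48/11 + (-5 + U)/(11*U))³ (p(U) = (-4 + 2*((-2 + (U - 5)/(U + U))/(5 + 6)))³ = (-4 + 2*((-2 + (-5 + U)/((2*U)))/11))³ = (-4 + 2*((-2 + (-5 + U)*(1/(2*U)))/11))³ = (-4 + 2*((-2 + (-5 + U)/(2*U))/11))³ = (-4 + 2*(-2/11 + (-5 + U)/(22*U)))³ = (-4 + (-4/11 + (-5 + U)/(11*U)))³ = (-48/11 + (-5 + U)/(11*U))³)
-15*p(4) = -(-15)*(5 + 47*4)³/(1331*4³) = -(-15)*(5 + 188)³/(1331*64) = -(-15)*193³/(1331*64) = -(-15)*7189057/(1331*64) = -15*(-7189057/85184) = 107835855/85184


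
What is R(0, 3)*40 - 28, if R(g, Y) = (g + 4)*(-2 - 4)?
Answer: -988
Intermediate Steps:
R(g, Y) = -24 - 6*g (R(g, Y) = (4 + g)*(-6) = -24 - 6*g)
R(0, 3)*40 - 28 = (-24 - 6*0)*40 - 28 = (-24 + 0)*40 - 28 = -24*40 - 28 = -960 - 28 = -988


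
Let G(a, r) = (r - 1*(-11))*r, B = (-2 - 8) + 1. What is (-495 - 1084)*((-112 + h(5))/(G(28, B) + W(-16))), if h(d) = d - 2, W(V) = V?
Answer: -172111/34 ≈ -5062.1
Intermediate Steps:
B = -9 (B = -10 + 1 = -9)
G(a, r) = r*(11 + r) (G(a, r) = (r + 11)*r = (11 + r)*r = r*(11 + r))
h(d) = -2 + d
(-495 - 1084)*((-112 + h(5))/(G(28, B) + W(-16))) = (-495 - 1084)*((-112 + (-2 + 5))/(-9*(11 - 9) - 16)) = -1579*(-112 + 3)/(-9*2 - 16) = -(-172111)/(-18 - 16) = -(-172111)/(-34) = -(-172111)*(-1)/34 = -1579*109/34 = -172111/34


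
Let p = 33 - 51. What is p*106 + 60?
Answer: -1848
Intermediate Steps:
p = -18
p*106 + 60 = -18*106 + 60 = -1908 + 60 = -1848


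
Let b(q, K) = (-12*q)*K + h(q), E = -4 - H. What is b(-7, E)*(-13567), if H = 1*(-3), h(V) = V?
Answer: 1234597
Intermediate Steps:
H = -3
E = -1 (E = -4 - 1*(-3) = -4 + 3 = -1)
b(q, K) = q - 12*K*q (b(q, K) = (-12*q)*K + q = -12*K*q + q = q - 12*K*q)
b(-7, E)*(-13567) = -7*(1 - 12*(-1))*(-13567) = -7*(1 + 12)*(-13567) = -7*13*(-13567) = -91*(-13567) = 1234597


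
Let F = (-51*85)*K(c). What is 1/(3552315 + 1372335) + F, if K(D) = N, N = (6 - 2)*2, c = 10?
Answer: -170786861999/4924650 ≈ -34680.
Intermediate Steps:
N = 8 (N = 4*2 = 8)
K(D) = 8
F = -34680 (F = -51*85*8 = -4335*8 = -34680)
1/(3552315 + 1372335) + F = 1/(3552315 + 1372335) - 34680 = 1/4924650 - 34680 = -170786861999/4924650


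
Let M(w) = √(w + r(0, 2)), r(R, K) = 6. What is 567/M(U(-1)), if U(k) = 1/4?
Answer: 1134/5 ≈ 226.80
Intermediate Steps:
U(k) = ¼
M(w) = √(6 + w) (M(w) = √(w + 6) = √(6 + w))
567/M(U(-1)) = 567/√(6 + ¼) = 567/√(25/4) = 567/(5/2) = (⅖)*567 = 1134/5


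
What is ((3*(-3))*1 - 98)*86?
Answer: -9202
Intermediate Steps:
((3*(-3))*1 - 98)*86 = (-9*1 - 98)*86 = (-9 - 98)*86 = -107*86 = -9202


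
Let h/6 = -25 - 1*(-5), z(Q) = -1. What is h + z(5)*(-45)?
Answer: -75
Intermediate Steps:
h = -120 (h = 6*(-25 - 1*(-5)) = 6*(-25 + 5) = 6*(-20) = -120)
h + z(5)*(-45) = -120 - 1*(-45) = -120 + 45 = -75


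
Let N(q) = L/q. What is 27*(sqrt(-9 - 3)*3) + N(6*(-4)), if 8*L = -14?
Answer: 7/96 + 162*I*sqrt(3) ≈ 0.072917 + 280.59*I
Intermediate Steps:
L = -7/4 (L = (1/8)*(-14) = -7/4 ≈ -1.7500)
N(q) = -7/(4*q)
27*(sqrt(-9 - 3)*3) + N(6*(-4)) = 27*(sqrt(-9 - 3)*3) - 7/(4*(6*(-4))) = 27*(sqrt(-12)*3) - 7/4/(-24) = 27*((2*I*sqrt(3))*3) - 7/4*(-1/24) = 27*(6*I*sqrt(3)) + 7/96 = 162*I*sqrt(3) + 7/96 = 7/96 + 162*I*sqrt(3)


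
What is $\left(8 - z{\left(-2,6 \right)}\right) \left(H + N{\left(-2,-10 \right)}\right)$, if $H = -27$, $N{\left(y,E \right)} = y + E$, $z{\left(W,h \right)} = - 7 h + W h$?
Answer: $-2418$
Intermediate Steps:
$N{\left(y,E \right)} = E + y$
$\left(8 - z{\left(-2,6 \right)}\right) \left(H + N{\left(-2,-10 \right)}\right) = \left(8 - 6 \left(-7 - 2\right)\right) \left(-27 - 12\right) = \left(8 - 6 \left(-9\right)\right) \left(-27 - 12\right) = \left(8 - -54\right) \left(-39\right) = \left(8 + 54\right) \left(-39\right) = 62 \left(-39\right) = -2418$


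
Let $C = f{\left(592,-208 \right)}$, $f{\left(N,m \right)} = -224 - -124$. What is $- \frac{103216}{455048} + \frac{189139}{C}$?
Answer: $- \frac{10759705659}{5688100} \approx -1891.6$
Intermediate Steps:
$f{\left(N,m \right)} = -100$ ($f{\left(N,m \right)} = -224 + 124 = -100$)
$C = -100$
$- \frac{103216}{455048} + \frac{189139}{C} = - \frac{103216}{455048} + \frac{189139}{-100} = \left(-103216\right) \frac{1}{455048} + 189139 \left(- \frac{1}{100}\right) = - \frac{12902}{56881} - \frac{189139}{100} = - \frac{10759705659}{5688100}$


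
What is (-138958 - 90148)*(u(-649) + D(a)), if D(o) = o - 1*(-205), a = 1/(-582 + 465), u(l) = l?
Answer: 11901827594/117 ≈ 1.0173e+8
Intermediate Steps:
a = -1/117 (a = 1/(-117) = -1/117 ≈ -0.0085470)
D(o) = 205 + o (D(o) = o + 205 = 205 + o)
(-138958 - 90148)*(u(-649) + D(a)) = (-138958 - 90148)*(-649 + (205 - 1/117)) = -229106*(-649 + 23984/117) = -229106*(-51949/117) = 11901827594/117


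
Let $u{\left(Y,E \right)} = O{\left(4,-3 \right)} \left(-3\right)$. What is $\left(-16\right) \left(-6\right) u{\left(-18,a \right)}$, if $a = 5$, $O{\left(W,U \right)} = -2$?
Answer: $576$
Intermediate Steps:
$u{\left(Y,E \right)} = 6$ ($u{\left(Y,E \right)} = \left(-2\right) \left(-3\right) = 6$)
$\left(-16\right) \left(-6\right) u{\left(-18,a \right)} = \left(-16\right) \left(-6\right) 6 = 96 \cdot 6 = 576$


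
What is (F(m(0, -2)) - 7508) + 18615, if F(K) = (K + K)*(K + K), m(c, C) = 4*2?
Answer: 11363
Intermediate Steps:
m(c, C) = 8
F(K) = 4*K² (F(K) = (2*K)*(2*K) = 4*K²)
(F(m(0, -2)) - 7508) + 18615 = (4*8² - 7508) + 18615 = (4*64 - 7508) + 18615 = (256 - 7508) + 18615 = -7252 + 18615 = 11363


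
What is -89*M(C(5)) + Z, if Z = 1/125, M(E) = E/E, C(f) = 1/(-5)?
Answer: -11124/125 ≈ -88.992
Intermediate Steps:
C(f) = -1/5
M(E) = 1
Z = 1/125 ≈ 0.0080000
-89*M(C(5)) + Z = -89*1 + 1/125 = -89 + 1/125 = -11124/125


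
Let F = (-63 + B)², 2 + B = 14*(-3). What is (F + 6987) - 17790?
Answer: 646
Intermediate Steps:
B = -44 (B = -2 + 14*(-3) = -2 - 42 = -44)
F = 11449 (F = (-63 - 44)² = (-107)² = 11449)
(F + 6987) - 17790 = (11449 + 6987) - 17790 = 18436 - 17790 = 646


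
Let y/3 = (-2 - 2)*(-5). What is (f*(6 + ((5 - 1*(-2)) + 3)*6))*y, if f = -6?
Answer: -23760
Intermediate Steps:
y = 60 (y = 3*((-2 - 2)*(-5)) = 3*(-4*(-5)) = 3*20 = 60)
(f*(6 + ((5 - 1*(-2)) + 3)*6))*y = -6*(6 + ((5 - 1*(-2)) + 3)*6)*60 = -6*(6 + ((5 + 2) + 3)*6)*60 = -6*(6 + (7 + 3)*6)*60 = -6*(6 + 10*6)*60 = -6*(6 + 60)*60 = -6*66*60 = -396*60 = -23760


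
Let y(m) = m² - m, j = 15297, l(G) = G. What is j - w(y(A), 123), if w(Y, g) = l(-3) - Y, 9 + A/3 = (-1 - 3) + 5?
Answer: 15900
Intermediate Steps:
A = -24 (A = -27 + 3*((-1 - 3) + 5) = -27 + 3*(-4 + 5) = -27 + 3*1 = -27 + 3 = -24)
w(Y, g) = -3 - Y
j - w(y(A), 123) = 15297 - (-3 - (-24)*(-1 - 24)) = 15297 - (-3 - (-24)*(-25)) = 15297 - (-3 - 1*600) = 15297 - (-3 - 600) = 15297 - 1*(-603) = 15297 + 603 = 15900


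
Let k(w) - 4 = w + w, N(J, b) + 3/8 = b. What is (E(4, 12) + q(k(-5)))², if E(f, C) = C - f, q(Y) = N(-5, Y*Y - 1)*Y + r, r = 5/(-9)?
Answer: 51998521/1296 ≈ 40122.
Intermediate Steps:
N(J, b) = -3/8 + b
k(w) = 4 + 2*w (k(w) = 4 + (w + w) = 4 + 2*w)
r = -5/9 (r = 5*(-⅑) = -5/9 ≈ -0.55556)
q(Y) = -5/9 + Y*(-11/8 + Y²) (q(Y) = (-3/8 + (Y*Y - 1))*Y - 5/9 = (-3/8 + (Y² - 1))*Y - 5/9 = (-3/8 + (-1 + Y²))*Y - 5/9 = (-11/8 + Y²)*Y - 5/9 = Y*(-11/8 + Y²) - 5/9 = -5/9 + Y*(-11/8 + Y²))
(E(4, 12) + q(k(-5)))² = ((12 - 1*4) + (-5/9 + (4 + 2*(-5))³ - 11*(4 + 2*(-5))/8))² = ((12 - 4) + (-5/9 + (4 - 10)³ - 11*(4 - 10)/8))² = (8 + (-5/9 + (-6)³ - 11/8*(-6)))² = (8 + (-5/9 - 216 + 33/4))² = (8 - 7499/36)² = (-7211/36)² = 51998521/1296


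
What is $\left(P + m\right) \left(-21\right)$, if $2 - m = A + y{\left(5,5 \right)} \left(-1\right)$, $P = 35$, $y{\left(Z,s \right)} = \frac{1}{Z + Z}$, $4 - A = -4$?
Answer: $- \frac{6111}{10} \approx -611.1$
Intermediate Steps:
$A = 8$ ($A = 4 - -4 = 4 + 4 = 8$)
$y{\left(Z,s \right)} = \frac{1}{2 Z}$
$m = - \frac{59}{10}$ ($m = 2 - \left(8 + \frac{1}{2 \cdot 5} \left(-1\right)\right) = 2 - \left(8 + \frac{1}{2} \cdot \frac{1}{5} \left(-1\right)\right) = 2 - \left(8 + \frac{1}{10} \left(-1\right)\right) = 2 - \left(8 - \frac{1}{10}\right) = 2 - \frac{79}{10} = - \frac{59}{10} \approx -5.9$)
$\left(P + m\right) \left(-21\right) = \left(35 - \frac{59}{10}\right) \left(-21\right) = \frac{291}{10} \left(-21\right) = - \frac{6111}{10}$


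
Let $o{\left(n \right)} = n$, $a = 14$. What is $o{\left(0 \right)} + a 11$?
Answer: $154$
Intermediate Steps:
$o{\left(0 \right)} + a 11 = 0 + 14 \cdot 11 = 0 + 154 = 154$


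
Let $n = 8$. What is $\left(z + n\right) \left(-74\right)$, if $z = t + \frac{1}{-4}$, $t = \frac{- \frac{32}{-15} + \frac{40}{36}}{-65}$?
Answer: $- \frac{3333367}{5850} \approx -569.81$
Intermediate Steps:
$t = - \frac{146}{2925}$ ($t = \left(\left(-32\right) \left(- \frac{1}{15}\right) + 40 \cdot \frac{1}{36}\right) \left(- \frac{1}{65}\right) = \left(\frac{32}{15} + \frac{10}{9}\right) \left(- \frac{1}{65}\right) = \frac{146}{45} \left(- \frac{1}{65}\right) = - \frac{146}{2925} \approx -0.049915$)
$z = - \frac{3509}{11700}$ ($z = - \frac{146}{2925} + \frac{1}{-4} = - \frac{146}{2925} - \frac{1}{4} = - \frac{3509}{11700} \approx -0.29991$)
$\left(z + n\right) \left(-74\right) = \left(- \frac{3509}{11700} + 8\right) \left(-74\right) = \frac{90091}{11700} \left(-74\right) = - \frac{3333367}{5850}$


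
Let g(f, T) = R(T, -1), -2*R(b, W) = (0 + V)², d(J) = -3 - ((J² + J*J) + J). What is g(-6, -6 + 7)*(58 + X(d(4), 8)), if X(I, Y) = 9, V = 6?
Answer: -1206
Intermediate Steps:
d(J) = -3 - J - 2*J² (d(J) = -3 - ((J² + J²) + J) = -3 - (2*J² + J) = -3 - (J + 2*J²) = -3 + (-J - 2*J²) = -3 - J - 2*J²)
R(b, W) = -18 (R(b, W) = -(0 + 6)²/2 = -½*6² = -½*36 = -18)
g(f, T) = -18
g(-6, -6 + 7)*(58 + X(d(4), 8)) = -18*(58 + 9) = -18*67 = -1206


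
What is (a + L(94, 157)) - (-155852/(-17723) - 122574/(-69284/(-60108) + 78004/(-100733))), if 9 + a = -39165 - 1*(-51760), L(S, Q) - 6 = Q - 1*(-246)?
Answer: 3420155659795597187/10148724768755 ≈ 3.3700e+5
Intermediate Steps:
L(S, Q) = 252 + Q (L(S, Q) = 6 + (Q - 1*(-246)) = 6 + (Q + 246) = 6 + (246 + Q) = 252 + Q)
a = 12586 (a = -9 + (-39165 - 1*(-51760)) = -9 + (-39165 + 51760) = -9 + 12595 = 12586)
(a + L(94, 157)) - (-155852/(-17723) - 122574/(-69284/(-60108) + 78004/(-100733))) = (12586 + (252 + 157)) - (-155852/(-17723) - 122574/(-69284/(-60108) + 78004/(-100733))) = (12586 + 409) - (-155852*(-1/17723) - 122574/(-69284*(-1/60108) + 78004*(-1/100733))) = 12995 - (155852/17723 - 122574/(17321/15027 - 78004/100733)) = 12995 - (155852/17723 - 122574/572630185/1513714791) = 12995 - (155852/17723 - 122574*1513714791/572630185) = 12995 - (155852/17723 - 185542076792034/572630185) = 12995 - 1*(-3288272981425625962/10148724768755) = 12995 + 3288272981425625962/10148724768755 = 3420155659795597187/10148724768755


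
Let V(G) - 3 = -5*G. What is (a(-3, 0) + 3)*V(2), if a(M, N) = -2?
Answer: -7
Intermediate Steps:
V(G) = 3 - 5*G
(a(-3, 0) + 3)*V(2) = (-2 + 3)*(3 - 5*2) = 1*(3 - 10) = 1*(-7) = -7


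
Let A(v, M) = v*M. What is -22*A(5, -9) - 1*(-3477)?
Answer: 4467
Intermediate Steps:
A(v, M) = M*v
-22*A(5, -9) - 1*(-3477) = -(-198)*5 - 1*(-3477) = -22*(-45) + 3477 = 990 + 3477 = 4467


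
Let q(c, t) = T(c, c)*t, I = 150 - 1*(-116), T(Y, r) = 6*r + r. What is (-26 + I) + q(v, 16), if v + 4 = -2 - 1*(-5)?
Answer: 128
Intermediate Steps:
T(Y, r) = 7*r
v = -1 (v = -4 + (-2 - 1*(-5)) = -4 + (-2 + 5) = -4 + 3 = -1)
I = 266 (I = 150 + 116 = 266)
q(c, t) = 7*c*t (q(c, t) = (7*c)*t = 7*c*t)
(-26 + I) + q(v, 16) = (-26 + 266) + 7*(-1)*16 = 240 - 112 = 128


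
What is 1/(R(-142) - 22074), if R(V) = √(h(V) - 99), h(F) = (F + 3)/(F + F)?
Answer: -6269016/138382287161 - 2*I*√1986367/138382287161 ≈ -4.5302e-5 - 2.0369e-8*I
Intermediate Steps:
h(F) = (3 + F)/(2*F) (h(F) = (3 + F)/((2*F)) = (3 + F)*(1/(2*F)) = (3 + F)/(2*F))
R(V) = √(-99 + (3 + V)/(2*V)) (R(V) = √((3 + V)/(2*V) - 99) = √(-99 + (3 + V)/(2*V)))
1/(R(-142) - 22074) = 1/(√(-394 + 6/(-142))/2 - 22074) = 1/(√(-394 + 6*(-1/142))/2 - 22074) = 1/(√(-394 - 3/71)/2 - 22074) = 1/(√(-27977/71)/2 - 22074) = 1/((I*√1986367/71)/2 - 22074) = 1/(I*√1986367/142 - 22074) = 1/(-22074 + I*√1986367/142)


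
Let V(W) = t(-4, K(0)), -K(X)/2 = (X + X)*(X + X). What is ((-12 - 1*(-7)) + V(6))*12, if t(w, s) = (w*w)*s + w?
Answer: -108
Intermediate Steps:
K(X) = -8*X² (K(X) = -2*(X + X)*(X + X) = -2*2*X*2*X = -8*X²)
t(w, s) = w + s*w² (t(w, s) = w²*s + w = s*w² + w = w + s*w²)
V(W) = -4 (V(W) = -4*(1 - 8*0²*(-4)) = -4*(1 - 8*0*(-4)) = -4*(1 + 0*(-4)) = -4*(1 + 0) = -4*1 = -4)
((-12 - 1*(-7)) + V(6))*12 = ((-12 - 1*(-7)) - 4)*12 = ((-12 + 7) - 4)*12 = (-5 - 4)*12 = -9*12 = -108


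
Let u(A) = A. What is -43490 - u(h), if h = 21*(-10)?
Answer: -43280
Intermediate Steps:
h = -210
-43490 - u(h) = -43490 - 1*(-210) = -43490 + 210 = -43280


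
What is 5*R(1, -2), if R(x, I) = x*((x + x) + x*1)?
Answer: 15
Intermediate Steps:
R(x, I) = 3*x² (R(x, I) = x*(2*x + x) = x*(3*x) = 3*x²)
5*R(1, -2) = 5*(3*1²) = 5*(3*1) = 5*3 = 15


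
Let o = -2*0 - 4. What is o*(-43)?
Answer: 172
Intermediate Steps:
o = -4 (o = 0 - 4 = -4)
o*(-43) = -4*(-43) = 172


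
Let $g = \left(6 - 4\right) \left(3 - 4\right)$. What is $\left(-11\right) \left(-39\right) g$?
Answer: $-858$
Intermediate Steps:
$g = -2$ ($g = 2 \left(-1\right) = -2$)
$\left(-11\right) \left(-39\right) g = \left(-11\right) \left(-39\right) \left(-2\right) = 429 \left(-2\right) = -858$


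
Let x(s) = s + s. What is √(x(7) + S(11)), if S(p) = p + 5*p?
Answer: 4*√5 ≈ 8.9443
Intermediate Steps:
x(s) = 2*s
S(p) = 6*p
√(x(7) + S(11)) = √(2*7 + 6*11) = √(14 + 66) = √80 = 4*√5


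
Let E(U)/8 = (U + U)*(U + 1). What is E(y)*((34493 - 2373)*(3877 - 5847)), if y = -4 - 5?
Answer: -72894412800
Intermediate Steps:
y = -9
E(U) = 16*U*(1 + U) (E(U) = 8*((U + U)*(U + 1)) = 8*((2*U)*(1 + U)) = 8*(2*U*(1 + U)) = 16*U*(1 + U))
E(y)*((34493 - 2373)*(3877 - 5847)) = (16*(-9)*(1 - 9))*((34493 - 2373)*(3877 - 5847)) = (16*(-9)*(-8))*(32120*(-1970)) = 1152*(-63276400) = -72894412800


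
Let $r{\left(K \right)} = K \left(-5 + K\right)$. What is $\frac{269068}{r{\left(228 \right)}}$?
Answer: $\frac{67267}{12711} \approx 5.292$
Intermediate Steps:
$\frac{269068}{r{\left(228 \right)}} = \frac{269068}{228 \left(-5 + 228\right)} = \frac{269068}{228 \cdot 223} = \frac{269068}{50844} = 269068 \cdot \frac{1}{50844} = \frac{67267}{12711}$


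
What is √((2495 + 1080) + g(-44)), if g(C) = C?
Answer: √3531 ≈ 59.422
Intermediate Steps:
√((2495 + 1080) + g(-44)) = √((2495 + 1080) - 44) = √(3575 - 44) = √3531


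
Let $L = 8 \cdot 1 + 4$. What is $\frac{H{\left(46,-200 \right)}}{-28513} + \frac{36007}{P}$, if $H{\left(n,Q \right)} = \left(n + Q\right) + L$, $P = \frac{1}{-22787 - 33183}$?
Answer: $- \frac{57462585068128}{28513} \approx -2.0153 \cdot 10^{9}$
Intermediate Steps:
$P = - \frac{1}{55970}$ ($P = \frac{1}{-55970} = - \frac{1}{55970} \approx -1.7867 \cdot 10^{-5}$)
$L = 12$ ($L = 8 + 4 = 12$)
$H{\left(n,Q \right)} = 12 + Q + n$ ($H{\left(n,Q \right)} = \left(n + Q\right) + 12 = \left(Q + n\right) + 12 = 12 + Q + n$)
$\frac{H{\left(46,-200 \right)}}{-28513} + \frac{36007}{P} = \frac{12 - 200 + 46}{-28513} + \frac{36007}{- \frac{1}{55970}} = \left(-142\right) \left(- \frac{1}{28513}\right) + 36007 \left(-55970\right) = \frac{142}{28513} - 2015311790 = - \frac{57462585068128}{28513}$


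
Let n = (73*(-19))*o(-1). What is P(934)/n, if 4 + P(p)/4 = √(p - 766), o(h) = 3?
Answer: 16/4161 - 8*√42/4161 ≈ -0.0086147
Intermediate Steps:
P(p) = -16 + 4*√(-766 + p) (P(p) = -16 + 4*√(p - 766) = -16 + 4*√(-766 + p))
n = -4161 (n = (73*(-19))*3 = -1387*3 = -4161)
P(934)/n = (-16 + 4*√(-766 + 934))/(-4161) = (-16 + 4*√168)*(-1/4161) = (-16 + 4*(2*√42))*(-1/4161) = (-16 + 8*√42)*(-1/4161) = 16/4161 - 8*√42/4161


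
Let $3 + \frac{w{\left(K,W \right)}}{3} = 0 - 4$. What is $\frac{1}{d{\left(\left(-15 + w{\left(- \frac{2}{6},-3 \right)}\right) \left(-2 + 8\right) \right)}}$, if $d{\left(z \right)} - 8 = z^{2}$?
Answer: $\frac{1}{46664} \approx 2.143 \cdot 10^{-5}$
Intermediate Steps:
$w{\left(K,W \right)} = -21$ ($w{\left(K,W \right)} = -9 + 3 \left(0 - 4\right) = -9 + 3 \left(-4\right) = -9 - 12 = -21$)
$d{\left(z \right)} = 8 + z^{2}$
$\frac{1}{d{\left(\left(-15 + w{\left(- \frac{2}{6},-3 \right)}\right) \left(-2 + 8\right) \right)}} = \frac{1}{8 + \left(\left(-15 - 21\right) \left(-2 + 8\right)\right)^{2}} = \frac{1}{8 + \left(\left(-36\right) 6\right)^{2}} = \frac{1}{8 + \left(-216\right)^{2}} = \frac{1}{8 + 46656} = \frac{1}{46664}$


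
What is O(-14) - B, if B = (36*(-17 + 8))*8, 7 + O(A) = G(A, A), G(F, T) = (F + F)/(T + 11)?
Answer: 7783/3 ≈ 2594.3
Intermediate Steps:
G(F, T) = 2*F/(11 + T) (G(F, T) = (2*F)/(11 + T) = 2*F/(11 + T))
O(A) = -7 + 2*A/(11 + A)
B = -2592 (B = (36*(-9))*8 = -324*8 = -2592)
O(-14) - B = (-77 - 5*(-14))/(11 - 14) - 1*(-2592) = (-77 + 70)/(-3) + 2592 = -1/3*(-7) + 2592 = 7/3 + 2592 = 7783/3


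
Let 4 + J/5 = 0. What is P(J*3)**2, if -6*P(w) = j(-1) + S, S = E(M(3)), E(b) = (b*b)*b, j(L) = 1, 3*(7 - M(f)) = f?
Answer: 47089/36 ≈ 1308.0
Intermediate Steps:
J = -20 (J = -20 + 5*0 = -20 + 0 = -20)
M(f) = 7 - f/3
E(b) = b**3 (E(b) = b**2*b = b**3)
S = 216 (S = (7 - 1/3*3)**3 = (7 - 1)**3 = 6**3 = 216)
P(w) = -217/6 (P(w) = -(1 + 216)/6 = -1/6*217 = -217/6)
P(J*3)**2 = (-217/6)**2 = 47089/36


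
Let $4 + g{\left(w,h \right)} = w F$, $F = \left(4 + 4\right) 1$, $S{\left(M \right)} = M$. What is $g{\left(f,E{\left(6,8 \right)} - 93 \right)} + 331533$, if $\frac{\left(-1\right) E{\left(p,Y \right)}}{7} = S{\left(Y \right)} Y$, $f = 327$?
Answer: $334145$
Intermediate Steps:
$F = 8$ ($F = 8 \cdot 1 = 8$)
$E{\left(p,Y \right)} = - 7 Y^{2}$ ($E{\left(p,Y \right)} = - 7 Y Y = - 7 Y^{2}$)
$g{\left(w,h \right)} = -4 + 8 w$ ($g{\left(w,h \right)} = -4 + w 8 = -4 + 8 w$)
$g{\left(f,E{\left(6,8 \right)} - 93 \right)} + 331533 = \left(-4 + 8 \cdot 327\right) + 331533 = \left(-4 + 2616\right) + 331533 = 2612 + 331533 = 334145$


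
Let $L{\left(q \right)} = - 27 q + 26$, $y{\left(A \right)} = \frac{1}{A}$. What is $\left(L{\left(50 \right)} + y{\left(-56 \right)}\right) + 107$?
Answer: $- \frac{68153}{56} \approx -1217.0$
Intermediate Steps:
$L{\left(q \right)} = 26 - 27 q$
$\left(L{\left(50 \right)} + y{\left(-56 \right)}\right) + 107 = \left(\left(26 - 1350\right) + \frac{1}{-56}\right) + 107 = \left(\left(26 - 1350\right) - \frac{1}{56}\right) + 107 = \left(-1324 - \frac{1}{56}\right) + 107 = - \frac{74145}{56} + 107 = - \frac{68153}{56}$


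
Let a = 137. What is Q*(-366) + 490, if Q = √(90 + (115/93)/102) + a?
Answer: -49652 - 61*√899963170/527 ≈ -53124.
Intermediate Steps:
Q = 137 + √899963170/3162 (Q = √(90 + (115/93)/102) + 137 = √(90 + (115*(1/93))*(1/102)) + 137 = √(90 + (115/93)*(1/102)) + 137 = √(90 + 115/9486) + 137 = √(853855/9486) + 137 = √899963170/3162 + 137 = 137 + √899963170/3162 ≈ 146.49)
Q*(-366) + 490 = (137 + √899963170/3162)*(-366) + 490 = (-50142 - 61*√899963170/527) + 490 = -49652 - 61*√899963170/527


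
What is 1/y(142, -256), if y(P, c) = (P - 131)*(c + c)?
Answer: -1/5632 ≈ -0.00017756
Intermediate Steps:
y(P, c) = 2*c*(-131 + P) (y(P, c) = (-131 + P)*(2*c) = 2*c*(-131 + P))
1/y(142, -256) = 1/(2*(-256)*(-131 + 142)) = 1/(2*(-256)*11) = 1/(-5632) = -1/5632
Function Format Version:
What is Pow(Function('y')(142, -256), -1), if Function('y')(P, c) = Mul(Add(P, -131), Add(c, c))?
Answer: Rational(-1, 5632) ≈ -0.00017756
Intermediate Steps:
Function('y')(P, c) = Mul(2, c, Add(-131, P)) (Function('y')(P, c) = Mul(Add(-131, P), Mul(2, c)) = Mul(2, c, Add(-131, P)))
Pow(Function('y')(142, -256), -1) = Pow(Mul(2, -256, Add(-131, 142)), -1) = Pow(Mul(2, -256, 11), -1) = Pow(-5632, -1) = Rational(-1, 5632)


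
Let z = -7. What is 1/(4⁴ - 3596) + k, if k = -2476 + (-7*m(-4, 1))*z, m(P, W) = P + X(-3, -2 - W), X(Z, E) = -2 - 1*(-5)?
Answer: -8433501/3340 ≈ -2525.0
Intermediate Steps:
X(Z, E) = 3 (X(Z, E) = -2 + 5 = 3)
m(P, W) = 3 + P (m(P, W) = P + 3 = 3 + P)
k = -2525 (k = -2476 - 7*(3 - 4)*(-7) = -2476 - 7*(-1)*(-7) = -2476 + 7*(-7) = -2476 - 49 = -2525)
1/(4⁴ - 3596) + k = 1/(4⁴ - 3596) - 2525 = 1/(256 - 3596) - 2525 = 1/(-3340) - 2525 = -1/3340 - 2525 = -8433501/3340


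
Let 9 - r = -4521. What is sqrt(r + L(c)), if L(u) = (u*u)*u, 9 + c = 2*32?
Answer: sqrt(170905) ≈ 413.41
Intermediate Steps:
c = 55 (c = -9 + 2*32 = -9 + 64 = 55)
L(u) = u**3 (L(u) = u**2*u = u**3)
r = 4530 (r = 9 - 1*(-4521) = 9 + 4521 = 4530)
sqrt(r + L(c)) = sqrt(4530 + 55**3) = sqrt(4530 + 166375) = sqrt(170905)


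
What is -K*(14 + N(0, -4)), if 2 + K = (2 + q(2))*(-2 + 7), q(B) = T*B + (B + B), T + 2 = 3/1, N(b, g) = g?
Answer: -380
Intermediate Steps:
T = 1 (T = -2 + 3/1 = -2 + 3*1 = -2 + 3 = 1)
q(B) = 3*B (q(B) = 1*B + (B + B) = B + 2*B = 3*B)
K = 38 (K = -2 + (2 + 3*2)*(-2 + 7) = -2 + (2 + 6)*5 = -2 + 8*5 = -2 + 40 = 38)
-K*(14 + N(0, -4)) = -38*(14 - 4) = -38*10 = -1*380 = -380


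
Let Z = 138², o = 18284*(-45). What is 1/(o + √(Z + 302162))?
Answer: -411390/338483303597 - √321206/676966607194 ≈ -1.2162e-6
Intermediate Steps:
o = -822780
Z = 19044
1/(o + √(Z + 302162)) = 1/(-822780 + √(19044 + 302162)) = 1/(-822780 + √321206)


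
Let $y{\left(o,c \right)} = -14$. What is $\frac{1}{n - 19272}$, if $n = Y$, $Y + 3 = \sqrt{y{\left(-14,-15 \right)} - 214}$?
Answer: $- \frac{6425}{123841951} - \frac{2 i \sqrt{57}}{371525853} \approx -5.1881 \cdot 10^{-5} - 4.0642 \cdot 10^{-8} i$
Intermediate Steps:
$Y = -3 + 2 i \sqrt{57}$ ($Y = -3 + \sqrt{-14 - 214} = -3 + \sqrt{-228} = -3 + 2 i \sqrt{57} \approx -3.0 + 15.1 i$)
$n = -3 + 2 i \sqrt{57} \approx -3.0 + 15.1 i$
$\frac{1}{n - 19272} = \frac{1}{\left(-3 + 2 i \sqrt{57}\right) - 19272} = \frac{1}{-19275 + 2 i \sqrt{57}}$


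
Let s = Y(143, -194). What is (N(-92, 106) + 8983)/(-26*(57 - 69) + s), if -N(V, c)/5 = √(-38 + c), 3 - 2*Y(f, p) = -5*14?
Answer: 17966/697 - 20*√17/697 ≈ 25.658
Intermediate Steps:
Y(f, p) = 73/2 (Y(f, p) = 3/2 - (-5)*14/2 = 3/2 - ½*(-70) = 3/2 + 35 = 73/2)
N(V, c) = -5*√(-38 + c)
s = 73/2 ≈ 36.500
(N(-92, 106) + 8983)/(-26*(57 - 69) + s) = (-5*√(-38 + 106) + 8983)/(-26*(57 - 69) + 73/2) = (-10*√17 + 8983)/(-26*(-12) + 73/2) = (-10*√17 + 8983)/(312 + 73/2) = (-10*√17 + 8983)/(697/2) = (8983 - 10*√17)*(2/697) = 17966/697 - 20*√17/697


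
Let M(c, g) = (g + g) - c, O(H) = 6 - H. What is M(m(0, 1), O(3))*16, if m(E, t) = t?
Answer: 80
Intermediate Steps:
M(c, g) = -c + 2*g (M(c, g) = 2*g - c = -c + 2*g)
M(m(0, 1), O(3))*16 = (-1*1 + 2*(6 - 1*3))*16 = (-1 + 2*(6 - 3))*16 = (-1 + 2*3)*16 = (-1 + 6)*16 = 5*16 = 80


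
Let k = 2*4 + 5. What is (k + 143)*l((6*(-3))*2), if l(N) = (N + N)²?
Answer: 808704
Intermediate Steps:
k = 13 (k = 8 + 5 = 13)
l(N) = 4*N² (l(N) = (2*N)² = 4*N²)
(k + 143)*l((6*(-3))*2) = (13 + 143)*(4*((6*(-3))*2)²) = 156*(4*(-18*2)²) = 156*(4*(-36)²) = 156*(4*1296) = 156*5184 = 808704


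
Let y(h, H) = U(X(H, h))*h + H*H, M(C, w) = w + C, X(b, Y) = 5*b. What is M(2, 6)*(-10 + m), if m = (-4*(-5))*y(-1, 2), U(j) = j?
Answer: -1040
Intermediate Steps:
M(C, w) = C + w
y(h, H) = H**2 + 5*H*h (y(h, H) = (5*H)*h + H*H = 5*H*h + H**2 = H**2 + 5*H*h)
m = -120 (m = (-4*(-5))*(2*(2 + 5*(-1))) = 20*(2*(2 - 5)) = 20*(2*(-3)) = 20*(-6) = -120)
M(2, 6)*(-10 + m) = (2 + 6)*(-10 - 120) = 8*(-130) = -1040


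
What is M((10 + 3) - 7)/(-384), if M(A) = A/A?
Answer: -1/384 ≈ -0.0026042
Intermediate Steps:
M(A) = 1
M((10 + 3) - 7)/(-384) = 1/(-384) = 1*(-1/384) = -1/384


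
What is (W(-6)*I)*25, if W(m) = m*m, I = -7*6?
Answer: -37800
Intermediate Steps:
I = -42
W(m) = m²
(W(-6)*I)*25 = ((-6)²*(-42))*25 = (36*(-42))*25 = -1512*25 = -37800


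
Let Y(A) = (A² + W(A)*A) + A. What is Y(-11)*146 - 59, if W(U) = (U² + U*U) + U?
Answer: -354985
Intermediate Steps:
W(U) = U + 2*U² (W(U) = (U² + U²) + U = 2*U² + U = U + 2*U²)
Y(A) = A + A² + A²*(1 + 2*A) (Y(A) = (A² + (A*(1 + 2*A))*A) + A = (A² + A²*(1 + 2*A)) + A = A + A² + A²*(1 + 2*A))
Y(-11)*146 - 59 = -11*(1 - 11 - 11*(1 + 2*(-11)))*146 - 59 = -11*(1 - 11 - 11*(1 - 22))*146 - 59 = -11*(1 - 11 - 11*(-21))*146 - 59 = -11*(1 - 11 + 231)*146 - 59 = -11*221*146 - 59 = -2431*146 - 59 = -354926 - 59 = -354985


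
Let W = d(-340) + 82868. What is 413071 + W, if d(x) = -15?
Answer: 495924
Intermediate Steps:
W = 82853 (W = -15 + 82868 = 82853)
413071 + W = 413071 + 82853 = 495924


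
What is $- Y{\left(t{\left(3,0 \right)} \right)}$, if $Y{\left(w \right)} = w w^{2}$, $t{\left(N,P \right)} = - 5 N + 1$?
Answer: $2744$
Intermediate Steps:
$t{\left(N,P \right)} = 1 - 5 N$
$Y{\left(w \right)} = w^{3}$
$- Y{\left(t{\left(3,0 \right)} \right)} = - \left(1 - 15\right)^{3} = - \left(-14\right)^{3} = \left(-1\right) \left(-2744\right) = 2744$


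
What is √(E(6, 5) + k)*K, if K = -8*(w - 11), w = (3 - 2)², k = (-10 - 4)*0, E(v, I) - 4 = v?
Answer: 80*√10 ≈ 252.98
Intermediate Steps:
E(v, I) = 4 + v
k = 0 (k = -14*0 = 0)
w = 1 (w = 1² = 1)
K = 80 (K = -8*(1 - 11) = -8*(-10) = 80)
√(E(6, 5) + k)*K = √((4 + 6) + 0)*80 = √(10 + 0)*80 = √10*80 = 80*√10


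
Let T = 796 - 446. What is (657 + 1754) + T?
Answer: 2761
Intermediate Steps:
T = 350
(657 + 1754) + T = (657 + 1754) + 350 = 2411 + 350 = 2761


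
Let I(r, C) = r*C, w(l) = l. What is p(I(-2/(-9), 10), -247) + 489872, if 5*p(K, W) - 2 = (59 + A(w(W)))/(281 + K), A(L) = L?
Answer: 6243422046/12745 ≈ 4.8987e+5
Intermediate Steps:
I(r, C) = C*r
p(K, W) = 2/5 + (59 + W)/(5*(281 + K)) (p(K, W) = 2/5 + ((59 + W)/(281 + K))/5 = 2/5 + (59 + W)/(5*(281 + K)))
p(I(-2/(-9), 10), -247) + 489872 = (621 - 247 + 2*(10*(-2/(-9))))/(5*(281 + 10*(-2/(-9)))) + 489872 = (621 - 247 + 2*(10*(-2*(-1/9))))/(5*(281 + 10*(-2*(-1/9)))) + 489872 = (621 - 247 + 2*(10*(2/9)))/(5*(281 + 10*(2/9))) + 489872 = (621 - 247 + 2*(20/9))/(5*(281 + 20/9)) + 489872 = (621 - 247 + 40/9)/(5*(2549/9)) + 489872 = (1/5)*(9/2549)*(3406/9) + 489872 = 3406/12745 + 489872 = 6243422046/12745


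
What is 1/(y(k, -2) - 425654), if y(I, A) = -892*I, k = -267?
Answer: -1/187490 ≈ -5.3336e-6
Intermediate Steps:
1/(y(k, -2) - 425654) = 1/(-892*(-267) - 425654) = 1/(238164 - 425654) = 1/(-187490) = -1/187490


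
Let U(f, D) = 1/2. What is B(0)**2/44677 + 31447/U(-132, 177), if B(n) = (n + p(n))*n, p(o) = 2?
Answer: 62894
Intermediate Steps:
B(n) = n*(2 + n) (B(n) = (n + 2)*n = (2 + n)*n = n*(2 + n))
U(f, D) = 1/2
B(0)**2/44677 + 31447/U(-132, 177) = (0*(2 + 0))**2/44677 + 31447/(1/2) = (0*2)**2*(1/44677) + 31447*2 = 0**2*(1/44677) + 62894 = 0*(1/44677) + 62894 = 0 + 62894 = 62894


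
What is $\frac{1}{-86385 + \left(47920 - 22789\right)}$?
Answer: $- \frac{1}{61254} \approx -1.6325 \cdot 10^{-5}$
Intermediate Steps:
$\frac{1}{-86385 + \left(47920 - 22789\right)} = \frac{1}{-86385 + 25131} = \frac{1}{-61254} = - \frac{1}{61254}$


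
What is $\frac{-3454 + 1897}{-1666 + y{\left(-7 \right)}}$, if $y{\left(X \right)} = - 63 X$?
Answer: $\frac{1557}{1225} \approx 1.271$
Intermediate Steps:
$\frac{-3454 + 1897}{-1666 + y{\left(-7 \right)}} = \frac{-3454 + 1897}{-1666 - -441} = - \frac{1557}{-1666 + 441} = - \frac{1557}{-1225} = \left(-1557\right) \left(- \frac{1}{1225}\right) = \frac{1557}{1225}$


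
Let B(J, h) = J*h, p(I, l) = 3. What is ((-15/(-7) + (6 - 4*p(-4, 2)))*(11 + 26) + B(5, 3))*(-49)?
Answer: 6258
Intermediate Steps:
((-15/(-7) + (6 - 4*p(-4, 2)))*(11 + 26) + B(5, 3))*(-49) = ((-15/(-7) + (6 - 4*3))*(11 + 26) + 5*3)*(-49) = ((-15*(-⅐) + (6 - 12))*37 + 15)*(-49) = ((15/7 - 6)*37 + 15)*(-49) = (-27/7*37 + 15)*(-49) = (-999/7 + 15)*(-49) = -894/7*(-49) = 6258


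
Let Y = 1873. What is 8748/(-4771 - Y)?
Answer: -2187/1661 ≈ -1.3167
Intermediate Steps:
8748/(-4771 - Y) = 8748/(-4771 - 1*1873) = 8748/(-4771 - 1873) = 8748/(-6644) = 8748*(-1/6644) = -2187/1661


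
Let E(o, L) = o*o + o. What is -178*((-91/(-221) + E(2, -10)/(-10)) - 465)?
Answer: 7038298/85 ≈ 82804.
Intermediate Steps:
E(o, L) = o + o² (E(o, L) = o² + o = o + o²)
-178*((-91/(-221) + E(2, -10)/(-10)) - 465) = -178*((-91/(-221) + (2*(1 + 2))/(-10)) - 465) = -178*((-91*(-1/221) + (2*3)*(-⅒)) - 465) = -178*((7/17 + 6*(-⅒)) - 465) = -178*((7/17 - ⅗) - 465) = -178*(-16/85 - 465) = -178*(-39541/85) = 7038298/85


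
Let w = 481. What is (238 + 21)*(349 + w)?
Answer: 214970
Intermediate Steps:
(238 + 21)*(349 + w) = (238 + 21)*(349 + 481) = 259*830 = 214970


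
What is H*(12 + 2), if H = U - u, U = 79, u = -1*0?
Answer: 1106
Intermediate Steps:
u = 0
H = 79 (H = 79 - 1*0 = 79 + 0 = 79)
H*(12 + 2) = 79*(12 + 2) = 79*14 = 1106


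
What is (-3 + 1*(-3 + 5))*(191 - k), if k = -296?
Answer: -487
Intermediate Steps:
(-3 + 1*(-3 + 5))*(191 - k) = (-3 + 1*(-3 + 5))*(191 - 1*(-296)) = (-3 + 1*2)*(191 + 296) = (-3 + 2)*487 = -1*487 = -487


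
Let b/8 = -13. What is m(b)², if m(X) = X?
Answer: 10816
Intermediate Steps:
b = -104 (b = 8*(-13) = -104)
m(b)² = (-104)² = 10816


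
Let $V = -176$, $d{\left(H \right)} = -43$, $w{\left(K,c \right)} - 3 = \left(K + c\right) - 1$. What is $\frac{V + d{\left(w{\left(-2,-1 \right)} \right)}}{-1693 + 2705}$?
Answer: $- \frac{219}{1012} \approx -0.2164$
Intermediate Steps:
$w{\left(K,c \right)} = 2 + K + c$ ($w{\left(K,c \right)} = 3 - \left(1 - K - c\right) = 3 + \left(-1 + K + c\right) = 2 + K + c$)
$\frac{V + d{\left(w{\left(-2,-1 \right)} \right)}}{-1693 + 2705} = \frac{-176 - 43}{-1693 + 2705} = - \frac{219}{1012}$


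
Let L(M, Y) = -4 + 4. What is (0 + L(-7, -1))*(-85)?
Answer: 0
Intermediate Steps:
L(M, Y) = 0
(0 + L(-7, -1))*(-85) = (0 + 0)*(-85) = 0*(-85) = 0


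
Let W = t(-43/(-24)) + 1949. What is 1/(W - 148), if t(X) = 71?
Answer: 1/1872 ≈ 0.00053419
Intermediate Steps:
W = 2020 (W = 71 + 1949 = 2020)
1/(W - 148) = 1/(2020 - 148) = 1/1872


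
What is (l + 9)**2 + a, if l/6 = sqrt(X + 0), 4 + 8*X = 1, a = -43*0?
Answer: 135/2 + 27*I*sqrt(6) ≈ 67.5 + 66.136*I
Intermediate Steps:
a = 0
X = -3/8 (X = -1/2 + (1/8)*1 = -1/2 + 1/8 = -3/8 ≈ -0.37500)
l = 3*I*sqrt(6)/2 (l = 6*sqrt(-3/8 + 0) = 6*sqrt(-3/8) = 6*(I*sqrt(6)/4) = 3*I*sqrt(6)/2 ≈ 3.6742*I)
(l + 9)**2 + a = (3*I*sqrt(6)/2 + 9)**2 + 0 = (9 + 3*I*sqrt(6)/2)**2 + 0 = (9 + 3*I*sqrt(6)/2)**2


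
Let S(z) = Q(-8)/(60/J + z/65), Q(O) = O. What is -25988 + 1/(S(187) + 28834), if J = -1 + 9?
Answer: -1010829922339/38896026 ≈ -25988.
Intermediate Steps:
J = 8
S(z) = -8/(15/2 + z/65) (S(z) = -8/(60/8 + z/65) = -8/(60*(⅛) + z*(1/65)) = -8/(15/2 + z/65))
-25988 + 1/(S(187) + 28834) = -25988 + 1/(-1040/(975 + 2*187) + 28834) = -25988 + 1/(-1040/(975 + 374) + 28834) = -25988 + 1/(-1040/1349 + 28834) = -25988 + 1/(38896026/1349) = -25988 + 1349/38896026 = -1010829922339/38896026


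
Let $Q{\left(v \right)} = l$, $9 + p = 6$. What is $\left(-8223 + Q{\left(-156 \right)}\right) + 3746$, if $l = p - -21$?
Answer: $-4459$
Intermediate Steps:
$p = -3$ ($p = -9 + 6 = -3$)
$l = 18$ ($l = -3 - -21 = -3 + 21 = 18$)
$Q{\left(v \right)} = 18$
$\left(-8223 + Q{\left(-156 \right)}\right) + 3746 = \left(-8223 + 18\right) + 3746 = -8205 + 3746 = -4459$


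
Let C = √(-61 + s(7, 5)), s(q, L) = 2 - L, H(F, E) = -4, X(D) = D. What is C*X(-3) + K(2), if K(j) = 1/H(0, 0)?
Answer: -¼ - 24*I ≈ -0.25 - 24.0*I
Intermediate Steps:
K(j) = -¼ (K(j) = 1/(-4) = -¼)
C = 8*I (C = √(-61 + (2 - 1*5)) = √(-61 + (2 - 5)) = √(-61 - 3) = √(-64) = 8*I ≈ 8.0*I)
C*X(-3) + K(2) = (8*I)*(-3) - ¼ = -24*I - ¼ = -¼ - 24*I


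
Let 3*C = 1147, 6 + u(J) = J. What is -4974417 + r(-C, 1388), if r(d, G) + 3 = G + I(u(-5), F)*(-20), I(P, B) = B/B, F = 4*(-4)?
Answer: -4973052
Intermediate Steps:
F = -16
u(J) = -6 + J
C = 1147/3 (C = (1/3)*1147 = 1147/3 ≈ 382.33)
I(P, B) = 1
r(d, G) = -23 + G (r(d, G) = -3 + (G + 1*(-20)) = -3 + (G - 20) = -3 + (-20 + G) = -23 + G)
-4974417 + r(-C, 1388) = -4974417 + (-23 + 1388) = -4974417 + 1365 = -4973052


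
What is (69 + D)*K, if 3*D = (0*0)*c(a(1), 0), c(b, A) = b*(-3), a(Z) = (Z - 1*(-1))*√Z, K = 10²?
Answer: 6900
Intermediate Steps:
K = 100
a(Z) = √Z*(1 + Z) (a(Z) = (Z + 1)*√Z = (1 + Z)*√Z = √Z*(1 + Z))
c(b, A) = -3*b
D = 0 (D = ((0*0)*(-3*√1*(1 + 1)))/3 = (0*(-3*2))/3 = (0*(-6))/3 = (⅓)*0 = 0)
(69 + D)*K = (69 + 0)*100 = 69*100 = 6900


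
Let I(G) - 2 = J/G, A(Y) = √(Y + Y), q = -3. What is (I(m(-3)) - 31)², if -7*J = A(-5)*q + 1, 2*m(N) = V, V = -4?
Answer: 163935/196 + 1215*I*√10/98 ≈ 836.4 + 39.206*I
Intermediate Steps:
A(Y) = √2*√Y (A(Y) = √(2*Y) = √2*√Y)
m(N) = -2 (m(N) = (½)*(-4) = -2)
J = -⅐ + 3*I*√10/7 (J = -((√2*√(-5))*(-3) + 1)/7 = -((√2*(I*√5))*(-3) + 1)/7 = -((I*√10)*(-3) + 1)/7 = -(-3*I*√10 + 1)/7 = -(1 - 3*I*√10)/7 = -⅐ + 3*I*√10/7 ≈ -0.14286 + 1.3553*I)
I(G) = 2 + (-⅐ + 3*I*√10/7)/G
(I(m(-3)) - 31)² = ((⅐)*(-1 + 14*(-2) + 3*I*√10)/(-2) - 31)² = ((⅐)*(-½)*(-1 - 28 + 3*I*√10) - 31)² = ((⅐)*(-½)*(-29 + 3*I*√10) - 31)² = ((29/14 - 3*I*√10/14) - 31)² = (-405/14 - 3*I*√10/14)²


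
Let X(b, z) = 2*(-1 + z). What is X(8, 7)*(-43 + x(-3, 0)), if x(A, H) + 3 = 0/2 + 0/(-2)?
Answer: -552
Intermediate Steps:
x(A, H) = -3 (x(A, H) = -3 + (0/2 + 0/(-2)) = -3 + (0*(½) + 0*(-½)) = -3 + (0 + 0) = -3 + 0 = -3)
X(b, z) = -2 + 2*z
X(8, 7)*(-43 + x(-3, 0)) = (-2 + 2*7)*(-43 - 3) = (-2 + 14)*(-46) = 12*(-46) = -552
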